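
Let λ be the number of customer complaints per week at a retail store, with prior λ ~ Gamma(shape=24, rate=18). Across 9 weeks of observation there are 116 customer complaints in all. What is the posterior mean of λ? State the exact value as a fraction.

Total count 116 over total exposure 9 weeks.
Posterior: α' = 24 + 116 = 140, β' = 18 + 9 = 27.
Posterior mean = α'/β' = 140/27.

140/27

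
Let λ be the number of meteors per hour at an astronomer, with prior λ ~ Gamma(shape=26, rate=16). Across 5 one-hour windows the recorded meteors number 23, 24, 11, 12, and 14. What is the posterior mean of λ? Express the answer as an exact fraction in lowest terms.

Total count: 23 + 24 + 11 + 12 + 14 = 84.
Total exposure: 5 hours.
By Gamma–Poisson conjugacy, the posterior is Gamma(α + Σx, β + Σt) = Gamma(26 + 84, 16 + 5) = Gamma(110, 21).
Posterior mean = α'/β' = 110/21.

110/21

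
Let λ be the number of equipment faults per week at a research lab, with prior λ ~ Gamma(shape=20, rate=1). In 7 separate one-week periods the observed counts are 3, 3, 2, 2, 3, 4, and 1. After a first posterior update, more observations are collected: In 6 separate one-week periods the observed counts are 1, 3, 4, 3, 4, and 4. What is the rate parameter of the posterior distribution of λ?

Total count: 3 + 3 + 2 + 2 + 3 + 4 + 1 = 18.
Total exposure: 7 weeks.
After the first batch: Gamma(20 + 18, 1 + 7) = Gamma(38, 8).
Total count: 1 + 3 + 4 + 3 + 4 + 4 = 19.
Total exposure: 6 weeks.
After the second batch: Gamma(38 + 19, 8 + 6) = Gamma(57, 14).

14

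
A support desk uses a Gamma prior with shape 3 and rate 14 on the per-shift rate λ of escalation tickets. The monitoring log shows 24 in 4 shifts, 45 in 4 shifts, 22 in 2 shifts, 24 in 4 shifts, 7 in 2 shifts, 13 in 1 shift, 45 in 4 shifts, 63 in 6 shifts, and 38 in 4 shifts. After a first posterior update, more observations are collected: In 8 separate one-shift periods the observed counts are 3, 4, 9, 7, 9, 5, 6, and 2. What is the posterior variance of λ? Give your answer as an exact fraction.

Total count: 24 + 45 + 22 + 24 + 7 + 13 + 45 + 63 + 38 = 281.
Total exposure: 4 + 4 + 2 + 4 + 2 + 1 + 4 + 6 + 4 = 31 shifts.
After the first batch: Gamma(3 + 281, 14 + 31) = Gamma(284, 45).
Total count: 3 + 4 + 9 + 7 + 9 + 5 + 6 + 2 = 45.
Total exposure: 8 shifts.
After the second batch: Gamma(284 + 45, 45 + 8) = Gamma(329, 53).
Posterior variance = α'/β'² = 329/2809.

329/2809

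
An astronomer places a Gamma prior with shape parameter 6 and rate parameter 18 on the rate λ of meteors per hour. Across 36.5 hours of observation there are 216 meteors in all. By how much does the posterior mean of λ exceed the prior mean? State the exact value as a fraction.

Total count 216 over total exposure 36.5 hours.
Conjugate update: add total count to the shape and total exposure to the rate, giving Gamma(222, 109/2).
Posterior mean = 222/(109/2) = 444/109; prior mean = 6/18 = 1/3. Difference = 444/109 − 1/3 = 1223/327.

1223/327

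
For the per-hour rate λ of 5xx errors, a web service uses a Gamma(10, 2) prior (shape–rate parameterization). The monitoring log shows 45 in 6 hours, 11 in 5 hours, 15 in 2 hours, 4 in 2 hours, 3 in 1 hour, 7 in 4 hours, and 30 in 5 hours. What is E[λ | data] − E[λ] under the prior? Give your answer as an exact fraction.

-10/27

Total count: 45 + 11 + 15 + 4 + 3 + 7 + 30 = 115.
Total exposure: 6 + 5 + 2 + 2 + 1 + 4 + 5 = 25 hours.
The Gamma prior is conjugate for the Poisson rate, so λ | data ~ Gamma(10+115, 2+25) = Gamma(125, 27).
Posterior mean = 125/27 = 125/27; prior mean = 10/2 = 5. Difference = 125/27 − 5 = -10/27.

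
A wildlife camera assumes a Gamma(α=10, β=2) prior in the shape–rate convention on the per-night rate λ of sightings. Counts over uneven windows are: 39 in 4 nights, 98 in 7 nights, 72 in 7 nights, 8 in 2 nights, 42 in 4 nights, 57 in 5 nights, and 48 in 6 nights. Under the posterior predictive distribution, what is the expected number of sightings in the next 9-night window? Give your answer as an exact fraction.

Total count: 39 + 98 + 72 + 8 + 42 + 57 + 48 = 364.
Total exposure: 4 + 7 + 7 + 2 + 4 + 5 + 6 = 35 nights.
By Gamma–Poisson conjugacy, the posterior is Gamma(α + Σx, β + Σt) = Gamma(10 + 364, 2 + 35) = Gamma(374, 37).
Predictive mean over a 9-night window = T·E[λ|data] = 9·374/37 = 3366/37.

3366/37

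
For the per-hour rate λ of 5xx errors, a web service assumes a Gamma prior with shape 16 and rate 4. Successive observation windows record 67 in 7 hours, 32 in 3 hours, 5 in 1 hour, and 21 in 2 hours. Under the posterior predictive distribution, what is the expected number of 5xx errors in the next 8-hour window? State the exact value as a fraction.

Total count: 67 + 32 + 5 + 21 = 125.
Total exposure: 7 + 3 + 1 + 2 = 13 hours.
Posterior: α' = 16 + 125 = 141, β' = 4 + 13 = 17.
Predictive mean over an 8-hour window = T·E[λ|data] = 8·141/17 = 1128/17.

1128/17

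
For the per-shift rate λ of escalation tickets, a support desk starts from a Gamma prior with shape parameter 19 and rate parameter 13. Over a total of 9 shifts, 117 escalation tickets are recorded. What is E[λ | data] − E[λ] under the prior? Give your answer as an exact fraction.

Total count 117 over total exposure 9 shifts.
The Gamma prior is conjugate for the Poisson rate, so λ | data ~ Gamma(19+117, 13+9) = Gamma(136, 22).
Posterior mean = 136/22 = 68/11; prior mean = 19/13 = 19/13. Difference = 68/11 − 19/13 = 675/143.

675/143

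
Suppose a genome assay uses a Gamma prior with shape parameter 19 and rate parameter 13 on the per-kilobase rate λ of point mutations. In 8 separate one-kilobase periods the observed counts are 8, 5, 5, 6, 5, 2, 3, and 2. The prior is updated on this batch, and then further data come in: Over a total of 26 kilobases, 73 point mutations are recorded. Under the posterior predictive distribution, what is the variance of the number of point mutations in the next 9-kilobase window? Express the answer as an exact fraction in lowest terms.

Total count: 8 + 5 + 5 + 6 + 5 + 2 + 3 + 2 = 36.
Total exposure: 8 kilobases.
After the first batch: Gamma(19 + 36, 13 + 8) = Gamma(55, 21).
Total count 73 over total exposure 26 kilobases.
After the second batch: Gamma(55 + 73, 21 + 26) = Gamma(128, 47).
The posterior predictive for a window of length T is Negative Binomial with variance T·α'·(β'+T)/β'² = 9·128·56/2209 = 64512/2209.

64512/2209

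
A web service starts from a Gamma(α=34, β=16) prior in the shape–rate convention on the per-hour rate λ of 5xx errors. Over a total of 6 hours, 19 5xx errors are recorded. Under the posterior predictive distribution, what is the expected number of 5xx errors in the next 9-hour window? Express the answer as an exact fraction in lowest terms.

Total count 19 over total exposure 6 hours.
Gamma(α, β) with Poisson data over total exposure Σt gives posterior Gamma(α+Σx, β+Σt) = Gamma(53, 22).
Predictive mean over a 9-hour window = T·E[λ|data] = 9·53/22 = 477/22.

477/22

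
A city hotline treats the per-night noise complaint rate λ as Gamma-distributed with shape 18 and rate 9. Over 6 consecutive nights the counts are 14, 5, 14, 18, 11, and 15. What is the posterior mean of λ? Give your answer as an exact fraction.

Total count: 14 + 5 + 14 + 18 + 11 + 15 = 77.
Total exposure: 6 nights.
The Gamma prior is conjugate for the Poisson rate, so λ | data ~ Gamma(18+77, 9+6) = Gamma(95, 15).
Posterior mean = α'/β' = 95/15 = 19/3.

19/3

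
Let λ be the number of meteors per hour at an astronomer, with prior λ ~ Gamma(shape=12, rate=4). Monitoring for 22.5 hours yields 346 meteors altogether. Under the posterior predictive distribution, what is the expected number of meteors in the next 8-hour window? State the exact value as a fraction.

Total count 346 over total exposure 22.5 hours.
By Gamma–Poisson conjugacy, the posterior is Gamma(α + Σx, β + Σt) = Gamma(12 + 346, 4 + 22.5) = Gamma(358, 53/2).
Predictive mean over an 8-hour window = T·E[λ|data] = 8·358/(53/2) = 5728/53.

5728/53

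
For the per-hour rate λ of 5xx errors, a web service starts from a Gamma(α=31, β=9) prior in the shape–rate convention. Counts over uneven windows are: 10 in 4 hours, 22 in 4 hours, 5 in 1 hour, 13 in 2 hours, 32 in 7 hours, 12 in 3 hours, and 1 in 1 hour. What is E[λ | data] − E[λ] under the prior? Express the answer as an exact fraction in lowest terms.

Total count: 10 + 22 + 5 + 13 + 32 + 12 + 1 = 95.
Total exposure: 4 + 4 + 1 + 2 + 7 + 3 + 1 = 22 hours.
Conjugate update: add total count to the shape and total exposure to the rate, giving Gamma(126, 31).
Posterior mean = 126/31 = 126/31; prior mean = 31/9 = 31/9. Difference = 126/31 − 31/9 = 173/279.

173/279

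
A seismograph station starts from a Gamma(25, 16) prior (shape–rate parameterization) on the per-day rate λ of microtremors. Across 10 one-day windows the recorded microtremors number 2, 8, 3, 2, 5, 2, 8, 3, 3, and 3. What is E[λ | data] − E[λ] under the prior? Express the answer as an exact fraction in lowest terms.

187/208

Total count: 2 + 8 + 3 + 2 + 5 + 2 + 8 + 3 + 3 + 3 = 39.
Total exposure: 10 days.
Posterior: α' = 25 + 39 = 64, β' = 16 + 10 = 26.
Posterior mean = 64/26 = 32/13; prior mean = 25/16 = 25/16. Difference = 32/13 − 25/16 = 187/208.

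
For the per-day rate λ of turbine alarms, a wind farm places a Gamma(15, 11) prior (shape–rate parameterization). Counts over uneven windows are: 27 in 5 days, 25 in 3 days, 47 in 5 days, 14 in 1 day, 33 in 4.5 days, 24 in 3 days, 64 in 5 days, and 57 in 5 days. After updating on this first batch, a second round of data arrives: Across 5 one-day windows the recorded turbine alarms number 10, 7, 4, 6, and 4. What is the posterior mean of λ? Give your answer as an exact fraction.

Total count: 27 + 25 + 47 + 14 + 33 + 24 + 64 + 57 = 291.
Total exposure: 5 + 3 + 5 + 1 + 4.5 + 3 + 5 + 5 = 31.5 days.
After the first batch: Gamma(15 + 291, 11 + 31.5) = Gamma(306, 85/2).
Total count: 10 + 7 + 4 + 6 + 4 = 31.
Total exposure: 5 days.
After the second batch: Gamma(306 + 31, 85/2 + 5) = Gamma(337, 95/2).
Posterior mean = α'/β' = 337/(95/2) = 674/95.

674/95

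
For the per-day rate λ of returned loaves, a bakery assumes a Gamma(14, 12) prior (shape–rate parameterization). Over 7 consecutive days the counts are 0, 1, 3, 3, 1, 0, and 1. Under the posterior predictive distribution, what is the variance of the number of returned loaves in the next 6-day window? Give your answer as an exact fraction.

Total count: 0 + 1 + 3 + 3 + 1 + 0 + 1 = 9.
Total exposure: 7 days.
The Gamma prior is conjugate for the Poisson rate, so λ | data ~ Gamma(14+9, 12+7) = Gamma(23, 19).
The posterior predictive for a window of length T is Negative Binomial with variance T·α'·(β'+T)/β'² = 6·23·25/361 = 3450/361.

3450/361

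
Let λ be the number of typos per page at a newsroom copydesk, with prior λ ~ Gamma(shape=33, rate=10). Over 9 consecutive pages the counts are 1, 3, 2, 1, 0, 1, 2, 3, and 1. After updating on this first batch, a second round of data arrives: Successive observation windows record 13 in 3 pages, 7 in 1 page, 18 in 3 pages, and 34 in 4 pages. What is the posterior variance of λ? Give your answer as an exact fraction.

Total count: 1 + 3 + 2 + 1 + 0 + 1 + 2 + 3 + 1 = 14.
Total exposure: 9 pages.
After the first batch: Gamma(33 + 14, 10 + 9) = Gamma(47, 19).
Total count: 13 + 7 + 18 + 34 = 72.
Total exposure: 3 + 1 + 3 + 4 = 11 pages.
After the second batch: Gamma(47 + 72, 19 + 11) = Gamma(119, 30).
Posterior variance = α'/β'² = 119/900.

119/900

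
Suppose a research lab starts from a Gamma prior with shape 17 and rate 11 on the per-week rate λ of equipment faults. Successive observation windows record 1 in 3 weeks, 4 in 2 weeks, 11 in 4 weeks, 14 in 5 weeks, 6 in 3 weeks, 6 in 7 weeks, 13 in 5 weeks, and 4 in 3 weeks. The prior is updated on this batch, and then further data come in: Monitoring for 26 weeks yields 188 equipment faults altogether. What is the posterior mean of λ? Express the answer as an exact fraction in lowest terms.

Total count: 1 + 4 + 11 + 14 + 6 + 6 + 13 + 4 = 59.
Total exposure: 3 + 2 + 4 + 5 + 3 + 7 + 5 + 3 = 32 weeks.
After the first batch: Gamma(17 + 59, 11 + 32) = Gamma(76, 43).
Total count 188 over total exposure 26 weeks.
After the second batch: Gamma(76 + 188, 43 + 26) = Gamma(264, 69).
Posterior mean = α'/β' = 264/69 = 88/23.

88/23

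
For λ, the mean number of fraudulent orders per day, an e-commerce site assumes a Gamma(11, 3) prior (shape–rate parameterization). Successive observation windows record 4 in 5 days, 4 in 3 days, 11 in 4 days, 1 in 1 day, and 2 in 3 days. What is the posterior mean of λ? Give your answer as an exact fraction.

33/19

Total count: 4 + 4 + 11 + 1 + 2 = 22.
Total exposure: 5 + 3 + 4 + 1 + 3 = 16 days.
Posterior: α' = 11 + 22 = 33, β' = 3 + 16 = 19.
Posterior mean = α'/β' = 33/19.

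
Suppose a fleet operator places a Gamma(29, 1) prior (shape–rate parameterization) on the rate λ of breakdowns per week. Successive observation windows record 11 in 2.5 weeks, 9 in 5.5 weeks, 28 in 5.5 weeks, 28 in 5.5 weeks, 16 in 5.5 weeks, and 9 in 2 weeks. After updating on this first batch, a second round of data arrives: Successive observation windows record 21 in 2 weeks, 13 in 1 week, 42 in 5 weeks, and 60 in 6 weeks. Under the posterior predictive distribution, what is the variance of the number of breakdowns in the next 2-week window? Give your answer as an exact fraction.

Total count: 11 + 9 + 28 + 28 + 16 + 9 = 101.
Total exposure: 2.5 + 5.5 + 5.5 + 5.5 + 5.5 + 2 = 26.5 weeks.
After the first batch: Gamma(29 + 101, 1 + 26.5) = Gamma(130, 55/2).
Total count: 21 + 13 + 42 + 60 = 136.
Total exposure: 2 + 1 + 5 + 6 = 14 weeks.
After the second batch: Gamma(130 + 136, 55/2 + 14) = Gamma(266, 83/2).
The posterior predictive for a window of length T is Negative Binomial with variance T·α'·(β'+T)/β'² = 2·266·(87/2)/(6889/4) = 92568/6889.

92568/6889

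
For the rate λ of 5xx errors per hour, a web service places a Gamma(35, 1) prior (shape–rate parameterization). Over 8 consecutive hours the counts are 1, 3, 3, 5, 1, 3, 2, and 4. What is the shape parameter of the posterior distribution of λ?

57

Total count: 1 + 3 + 3 + 5 + 1 + 3 + 2 + 4 = 22.
Total exposure: 8 hours.
The Gamma prior is conjugate for the Poisson rate, so λ | data ~ Gamma(35+22, 1+8) = Gamma(57, 9).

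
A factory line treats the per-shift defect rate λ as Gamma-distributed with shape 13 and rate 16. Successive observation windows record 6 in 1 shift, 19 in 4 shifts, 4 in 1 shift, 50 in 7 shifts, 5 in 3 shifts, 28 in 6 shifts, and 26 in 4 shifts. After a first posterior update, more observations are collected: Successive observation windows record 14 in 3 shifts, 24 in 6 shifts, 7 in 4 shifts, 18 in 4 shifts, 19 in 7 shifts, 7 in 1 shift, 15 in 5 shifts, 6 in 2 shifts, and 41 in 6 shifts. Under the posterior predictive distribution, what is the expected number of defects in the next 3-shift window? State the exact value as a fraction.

Total count: 6 + 19 + 4 + 50 + 5 + 28 + 26 = 138.
Total exposure: 1 + 4 + 1 + 7 + 3 + 6 + 4 = 26 shifts.
After the first batch: Gamma(13 + 138, 16 + 26) = Gamma(151, 42).
Total count: 14 + 24 + 7 + 18 + 19 + 7 + 15 + 6 + 41 = 151.
Total exposure: 3 + 6 + 4 + 4 + 7 + 1 + 5 + 2 + 6 = 38 shifts.
After the second batch: Gamma(151 + 151, 42 + 38) = Gamma(302, 80).
Predictive mean over a 3-shift window = T·E[λ|data] = 3·302/80 = 453/40.

453/40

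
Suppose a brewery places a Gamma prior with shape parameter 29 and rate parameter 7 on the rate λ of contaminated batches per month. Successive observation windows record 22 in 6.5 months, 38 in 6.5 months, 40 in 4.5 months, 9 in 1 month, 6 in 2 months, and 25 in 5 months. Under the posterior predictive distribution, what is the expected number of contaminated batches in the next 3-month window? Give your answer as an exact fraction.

78/5

Total count: 22 + 38 + 40 + 9 + 6 + 25 = 140.
Total exposure: 6.5 + 6.5 + 4.5 + 1 + 2 + 5 = 25.5 months.
By Gamma–Poisson conjugacy, the posterior is Gamma(α + Σx, β + Σt) = Gamma(29 + 140, 7 + 25.5) = Gamma(169, 65/2).
Predictive mean over a 3-month window = T·E[λ|data] = 3·169/(65/2) = 78/5.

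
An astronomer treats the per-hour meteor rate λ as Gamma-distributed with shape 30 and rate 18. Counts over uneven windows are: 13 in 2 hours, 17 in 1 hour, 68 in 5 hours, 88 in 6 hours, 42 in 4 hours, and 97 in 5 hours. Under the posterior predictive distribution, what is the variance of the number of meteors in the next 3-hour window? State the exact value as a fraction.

Total count: 13 + 17 + 68 + 88 + 42 + 97 = 325.
Total exposure: 2 + 1 + 5 + 6 + 4 + 5 = 23 hours.
Conjugate update: add total count to the shape and total exposure to the rate, giving Gamma(355, 41).
The posterior predictive for a window of length T is Negative Binomial with variance T·α'·(β'+T)/β'² = 3·355·44/1681 = 46860/1681.

46860/1681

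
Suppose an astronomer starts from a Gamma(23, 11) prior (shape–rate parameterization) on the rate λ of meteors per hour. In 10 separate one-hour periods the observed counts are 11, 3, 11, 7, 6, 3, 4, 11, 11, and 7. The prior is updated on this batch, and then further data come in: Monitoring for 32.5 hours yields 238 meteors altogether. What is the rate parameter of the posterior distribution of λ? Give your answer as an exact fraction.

107/2

Total count: 11 + 3 + 11 + 7 + 6 + 3 + 4 + 11 + 11 + 7 = 74.
Total exposure: 10 hours.
After the first batch: Gamma(23 + 74, 11 + 10) = Gamma(97, 21).
Total count 238 over total exposure 32.5 hours.
After the second batch: Gamma(97 + 238, 21 + 32.5) = Gamma(335, 107/2).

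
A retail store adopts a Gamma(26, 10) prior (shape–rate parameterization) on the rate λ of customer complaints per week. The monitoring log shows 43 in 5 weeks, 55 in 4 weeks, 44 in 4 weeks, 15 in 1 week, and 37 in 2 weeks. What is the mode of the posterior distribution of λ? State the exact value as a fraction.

Total count: 43 + 55 + 44 + 15 + 37 = 194.
Total exposure: 5 + 4 + 4 + 1 + 2 = 16 weeks.
By Gamma–Poisson conjugacy, the posterior is Gamma(α + Σx, β + Σt) = Gamma(26 + 194, 10 + 16) = Gamma(220, 26).
Posterior mode = (α'−1)/β' = 219/26.

219/26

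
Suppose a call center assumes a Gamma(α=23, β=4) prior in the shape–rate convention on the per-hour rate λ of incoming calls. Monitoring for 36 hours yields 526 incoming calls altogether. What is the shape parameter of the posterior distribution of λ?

549

Total count 526 over total exposure 36 hours.
Conjugate update: add total count to the shape and total exposure to the rate, giving Gamma(549, 40).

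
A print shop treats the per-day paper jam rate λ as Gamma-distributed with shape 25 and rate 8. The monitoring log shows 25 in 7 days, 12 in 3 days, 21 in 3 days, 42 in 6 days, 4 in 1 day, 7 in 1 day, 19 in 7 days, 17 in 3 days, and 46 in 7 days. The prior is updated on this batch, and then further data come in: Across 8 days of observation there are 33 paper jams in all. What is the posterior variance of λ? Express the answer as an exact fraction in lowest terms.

Total count: 25 + 12 + 21 + 42 + 4 + 7 + 19 + 17 + 46 = 193.
Total exposure: 7 + 3 + 3 + 6 + 1 + 1 + 7 + 3 + 7 = 38 days.
After the first batch: Gamma(25 + 193, 8 + 38) = Gamma(218, 46).
Total count 33 over total exposure 8 days.
After the second batch: Gamma(218 + 33, 46 + 8) = Gamma(251, 54).
Posterior variance = α'/β'² = 251/2916.

251/2916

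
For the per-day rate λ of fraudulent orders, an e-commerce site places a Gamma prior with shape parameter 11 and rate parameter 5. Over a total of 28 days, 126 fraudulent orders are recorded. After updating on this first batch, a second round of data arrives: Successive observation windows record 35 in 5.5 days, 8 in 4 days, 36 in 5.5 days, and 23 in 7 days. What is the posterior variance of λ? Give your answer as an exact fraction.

239/3025

Total count 126 over total exposure 28 days.
After the first batch: Gamma(11 + 126, 5 + 28) = Gamma(137, 33).
Total count: 35 + 8 + 36 + 23 = 102.
Total exposure: 5.5 + 4 + 5.5 + 7 = 22 days.
After the second batch: Gamma(137 + 102, 33 + 22) = Gamma(239, 55).
Posterior variance = α'/β'² = 239/3025.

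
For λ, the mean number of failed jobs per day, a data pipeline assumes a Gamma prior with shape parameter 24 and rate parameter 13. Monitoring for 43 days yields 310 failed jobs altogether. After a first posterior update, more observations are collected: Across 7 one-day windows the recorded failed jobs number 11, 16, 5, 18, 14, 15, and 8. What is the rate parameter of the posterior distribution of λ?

Total count 310 over total exposure 43 days.
After the first batch: Gamma(24 + 310, 13 + 43) = Gamma(334, 56).
Total count: 11 + 16 + 5 + 18 + 14 + 15 + 8 = 87.
Total exposure: 7 days.
After the second batch: Gamma(334 + 87, 56 + 7) = Gamma(421, 63).

63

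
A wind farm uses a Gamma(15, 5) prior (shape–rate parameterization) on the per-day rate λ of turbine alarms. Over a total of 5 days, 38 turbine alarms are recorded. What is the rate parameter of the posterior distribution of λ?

10

Total count 38 over total exposure 5 days.
The Gamma prior is conjugate for the Poisson rate, so λ | data ~ Gamma(15+38, 5+5) = Gamma(53, 10).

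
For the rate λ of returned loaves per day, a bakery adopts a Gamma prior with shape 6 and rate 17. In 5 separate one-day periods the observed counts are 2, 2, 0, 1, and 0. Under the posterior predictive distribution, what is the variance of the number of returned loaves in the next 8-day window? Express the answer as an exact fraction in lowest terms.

Total count: 2 + 2 + 0 + 1 + 0 = 5.
Total exposure: 5 days.
The Gamma prior is conjugate for the Poisson rate, so λ | data ~ Gamma(6+5, 17+5) = Gamma(11, 22).
The posterior predictive for a window of length T is Negative Binomial with variance T·α'·(β'+T)/β'² = 8·11·30/484 = 60/11.

60/11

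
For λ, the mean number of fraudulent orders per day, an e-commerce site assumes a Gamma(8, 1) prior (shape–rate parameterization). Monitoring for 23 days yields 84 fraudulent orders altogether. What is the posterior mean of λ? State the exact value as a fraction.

23/6

Total count 84 over total exposure 23 days.
By Gamma–Poisson conjugacy, the posterior is Gamma(α + Σx, β + Σt) = Gamma(8 + 84, 1 + 23) = Gamma(92, 24).
Posterior mean = α'/β' = 92/24 = 23/6.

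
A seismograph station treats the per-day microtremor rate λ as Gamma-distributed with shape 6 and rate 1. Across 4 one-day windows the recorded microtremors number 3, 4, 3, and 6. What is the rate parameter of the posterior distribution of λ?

5

Total count: 3 + 4 + 3 + 6 = 16.
Total exposure: 4 days.
The Gamma prior is conjugate for the Poisson rate, so λ | data ~ Gamma(6+16, 1+4) = Gamma(22, 5).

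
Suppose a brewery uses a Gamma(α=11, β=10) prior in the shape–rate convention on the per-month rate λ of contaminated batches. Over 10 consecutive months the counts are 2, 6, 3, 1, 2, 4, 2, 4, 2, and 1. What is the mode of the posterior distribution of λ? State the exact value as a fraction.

Total count: 2 + 6 + 3 + 1 + 2 + 4 + 2 + 4 + 2 + 1 = 27.
Total exposure: 10 months.
By Gamma–Poisson conjugacy, the posterior is Gamma(α + Σx, β + Σt) = Gamma(11 + 27, 10 + 10) = Gamma(38, 20).
Posterior mode = (α'−1)/β' = 37/20.

37/20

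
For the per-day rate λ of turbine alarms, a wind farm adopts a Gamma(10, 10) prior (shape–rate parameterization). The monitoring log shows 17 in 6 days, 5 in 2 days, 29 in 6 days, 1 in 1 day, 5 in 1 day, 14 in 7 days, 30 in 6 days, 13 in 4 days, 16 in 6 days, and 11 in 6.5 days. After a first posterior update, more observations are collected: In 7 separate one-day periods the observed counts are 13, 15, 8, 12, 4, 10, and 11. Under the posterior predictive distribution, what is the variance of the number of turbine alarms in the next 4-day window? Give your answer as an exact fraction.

Total count: 17 + 5 + 29 + 1 + 5 + 14 + 30 + 13 + 16 + 11 = 141.
Total exposure: 6 + 2 + 6 + 1 + 1 + 7 + 6 + 4 + 6 + 6.5 = 45.5 days.
After the first batch: Gamma(10 + 141, 10 + 45.5) = Gamma(151, 111/2).
Total count: 13 + 15 + 8 + 12 + 4 + 10 + 11 = 73.
Total exposure: 7 days.
After the second batch: Gamma(151 + 73, 111/2 + 7) = Gamma(224, 125/2).
The posterior predictive for a window of length T is Negative Binomial with variance T·α'·(β'+T)/β'² = 4·224·(133/2)/(15625/4) = 238336/15625.

238336/15625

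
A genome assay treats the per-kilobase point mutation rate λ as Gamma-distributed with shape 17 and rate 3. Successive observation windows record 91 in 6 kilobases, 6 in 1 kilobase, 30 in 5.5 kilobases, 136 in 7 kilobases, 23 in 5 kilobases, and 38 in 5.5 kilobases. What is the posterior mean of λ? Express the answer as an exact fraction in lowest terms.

Total count: 91 + 6 + 30 + 136 + 23 + 38 = 324.
Total exposure: 6 + 1 + 5.5 + 7 + 5 + 5.5 = 30 kilobases.
Conjugate update: add total count to the shape and total exposure to the rate, giving Gamma(341, 33).
Posterior mean = α'/β' = 341/33 = 31/3.

31/3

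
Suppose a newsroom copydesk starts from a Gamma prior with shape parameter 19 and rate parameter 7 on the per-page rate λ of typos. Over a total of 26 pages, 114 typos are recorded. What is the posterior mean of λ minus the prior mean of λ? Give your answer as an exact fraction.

Total count 114 over total exposure 26 pages.
Gamma(α, β) with Poisson data over total exposure Σt gives posterior Gamma(α+Σx, β+Σt) = Gamma(133, 33).
Posterior mean = 133/33 = 133/33; prior mean = 19/7 = 19/7. Difference = 133/33 − 19/7 = 304/231.

304/231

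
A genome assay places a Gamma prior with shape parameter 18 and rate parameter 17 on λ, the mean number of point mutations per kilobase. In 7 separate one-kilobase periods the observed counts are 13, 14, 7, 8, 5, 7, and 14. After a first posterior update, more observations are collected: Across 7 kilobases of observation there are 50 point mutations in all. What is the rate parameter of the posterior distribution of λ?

Total count: 13 + 14 + 7 + 8 + 5 + 7 + 14 = 68.
Total exposure: 7 kilobases.
After the first batch: Gamma(18 + 68, 17 + 7) = Gamma(86, 24).
Total count 50 over total exposure 7 kilobases.
After the second batch: Gamma(86 + 50, 24 + 7) = Gamma(136, 31).

31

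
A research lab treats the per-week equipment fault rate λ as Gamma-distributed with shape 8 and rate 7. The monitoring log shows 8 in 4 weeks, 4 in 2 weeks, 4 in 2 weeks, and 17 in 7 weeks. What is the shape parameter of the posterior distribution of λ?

Total count: 8 + 4 + 4 + 17 = 33.
Total exposure: 4 + 2 + 2 + 7 = 15 weeks.
Posterior: α' = 8 + 33 = 41, β' = 7 + 15 = 22.

41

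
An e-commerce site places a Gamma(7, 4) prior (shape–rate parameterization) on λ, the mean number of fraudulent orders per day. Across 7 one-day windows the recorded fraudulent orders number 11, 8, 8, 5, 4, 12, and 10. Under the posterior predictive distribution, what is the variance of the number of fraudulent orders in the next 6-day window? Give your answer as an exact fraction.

6630/121

Total count: 11 + 8 + 8 + 5 + 4 + 12 + 10 = 58.
Total exposure: 7 days.
By Gamma–Poisson conjugacy, the posterior is Gamma(α + Σx, β + Σt) = Gamma(7 + 58, 4 + 7) = Gamma(65, 11).
The posterior predictive for a window of length T is Negative Binomial with variance T·α'·(β'+T)/β'² = 6·65·17/121 = 6630/121.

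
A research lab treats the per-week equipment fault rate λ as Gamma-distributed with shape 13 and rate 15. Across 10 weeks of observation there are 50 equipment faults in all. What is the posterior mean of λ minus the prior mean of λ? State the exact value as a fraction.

Total count 50 over total exposure 10 weeks.
The Gamma prior is conjugate for the Poisson rate, so λ | data ~ Gamma(13+50, 15+10) = Gamma(63, 25).
Posterior mean = 63/25 = 63/25; prior mean = 13/15 = 13/15. Difference = 63/25 − 13/15 = 124/75.

124/75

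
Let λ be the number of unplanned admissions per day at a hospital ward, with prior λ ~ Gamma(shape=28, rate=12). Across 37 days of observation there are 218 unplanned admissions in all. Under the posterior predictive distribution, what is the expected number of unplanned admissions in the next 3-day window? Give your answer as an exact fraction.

738/49

Total count 218 over total exposure 37 days.
Posterior: α' = 28 + 218 = 246, β' = 12 + 37 = 49.
Predictive mean over a 3-day window = T·E[λ|data] = 3·246/49 = 738/49.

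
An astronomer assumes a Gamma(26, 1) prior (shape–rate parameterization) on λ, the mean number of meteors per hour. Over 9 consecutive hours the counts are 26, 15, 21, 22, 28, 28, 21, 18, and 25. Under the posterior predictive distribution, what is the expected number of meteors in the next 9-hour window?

Total count: 26 + 15 + 21 + 22 + 28 + 28 + 21 + 18 + 25 = 204.
Total exposure: 9 hours.
By Gamma–Poisson conjugacy, the posterior is Gamma(α + Σx, β + Σt) = Gamma(26 + 204, 1 + 9) = Gamma(230, 10).
Predictive mean over a 9-hour window = T·E[λ|data] = 9·230/10 = 207.

207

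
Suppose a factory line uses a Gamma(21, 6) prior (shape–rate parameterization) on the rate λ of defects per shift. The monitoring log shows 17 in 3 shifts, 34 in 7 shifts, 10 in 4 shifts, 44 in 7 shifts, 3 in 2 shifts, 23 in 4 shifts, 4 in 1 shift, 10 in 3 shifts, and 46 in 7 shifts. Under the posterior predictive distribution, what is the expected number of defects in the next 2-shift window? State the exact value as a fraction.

106/11

Total count: 17 + 34 + 10 + 44 + 3 + 23 + 4 + 10 + 46 = 191.
Total exposure: 3 + 7 + 4 + 7 + 2 + 4 + 1 + 3 + 7 = 38 shifts.
The Gamma prior is conjugate for the Poisson rate, so λ | data ~ Gamma(21+191, 6+38) = Gamma(212, 44).
Predictive mean over a 2-shift window = T·E[λ|data] = 2·212/44 = 106/11.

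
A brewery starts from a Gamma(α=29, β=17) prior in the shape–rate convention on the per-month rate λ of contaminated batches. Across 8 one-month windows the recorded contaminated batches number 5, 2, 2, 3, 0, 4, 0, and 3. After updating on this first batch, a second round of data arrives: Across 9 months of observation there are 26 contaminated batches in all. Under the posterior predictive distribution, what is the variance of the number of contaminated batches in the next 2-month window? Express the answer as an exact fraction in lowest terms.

1332/289

Total count: 5 + 2 + 2 + 3 + 0 + 4 + 0 + 3 = 19.
Total exposure: 8 months.
After the first batch: Gamma(29 + 19, 17 + 8) = Gamma(48, 25).
Total count 26 over total exposure 9 months.
After the second batch: Gamma(48 + 26, 25 + 9) = Gamma(74, 34).
The posterior predictive for a window of length T is Negative Binomial with variance T·α'·(β'+T)/β'² = 2·74·36/1156 = 1332/289.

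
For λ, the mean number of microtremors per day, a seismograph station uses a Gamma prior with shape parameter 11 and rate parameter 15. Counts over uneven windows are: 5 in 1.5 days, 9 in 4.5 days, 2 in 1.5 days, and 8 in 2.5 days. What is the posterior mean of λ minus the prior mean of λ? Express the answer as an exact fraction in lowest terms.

Total count: 5 + 9 + 2 + 8 = 24.
Total exposure: 1.5 + 4.5 + 1.5 + 2.5 = 10 days.
By Gamma–Poisson conjugacy, the posterior is Gamma(α + Σx, β + Σt) = Gamma(11 + 24, 15 + 10) = Gamma(35, 25).
Posterior mean = 35/25 = 7/5; prior mean = 11/15 = 11/15. Difference = 7/5 − 11/15 = 2/3.

2/3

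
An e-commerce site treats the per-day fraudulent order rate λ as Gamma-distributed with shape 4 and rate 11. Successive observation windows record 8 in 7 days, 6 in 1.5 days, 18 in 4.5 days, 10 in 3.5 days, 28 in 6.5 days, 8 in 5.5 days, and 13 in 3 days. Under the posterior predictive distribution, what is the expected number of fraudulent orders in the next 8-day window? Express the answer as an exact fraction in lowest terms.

Total count: 8 + 6 + 18 + 10 + 28 + 8 + 13 = 91.
Total exposure: 7 + 1.5 + 4.5 + 3.5 + 6.5 + 5.5 + 3 = 31.5 days.
Posterior: α' = 4 + 91 = 95, β' = 11 + 31.5 = 85/2.
Predictive mean over an 8-day window = T·E[λ|data] = 8·95/(85/2) = 304/17.

304/17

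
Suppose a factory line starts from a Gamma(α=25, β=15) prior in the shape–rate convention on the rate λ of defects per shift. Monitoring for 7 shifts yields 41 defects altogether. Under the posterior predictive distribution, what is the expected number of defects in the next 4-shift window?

Total count 41 over total exposure 7 shifts.
Gamma(α, β) with Poisson data over total exposure Σt gives posterior Gamma(α+Σx, β+Σt) = Gamma(66, 22).
Predictive mean over a 4-shift window = T·E[λ|data] = 4·66/22 = 12.

12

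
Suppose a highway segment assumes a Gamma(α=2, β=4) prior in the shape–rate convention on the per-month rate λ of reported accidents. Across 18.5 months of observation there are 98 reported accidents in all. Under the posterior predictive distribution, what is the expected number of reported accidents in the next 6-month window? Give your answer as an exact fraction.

Total count 98 over total exposure 18.5 months.
The Gamma prior is conjugate for the Poisson rate, so λ | data ~ Gamma(2+98, 4+18.5) = Gamma(100, 45/2).
Predictive mean over a 6-month window = T·E[λ|data] = 6·100/(45/2) = 80/3.

80/3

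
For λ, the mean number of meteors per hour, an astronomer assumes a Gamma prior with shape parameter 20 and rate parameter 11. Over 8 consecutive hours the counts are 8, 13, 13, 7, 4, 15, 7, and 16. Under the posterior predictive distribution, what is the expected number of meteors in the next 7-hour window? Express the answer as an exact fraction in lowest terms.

Total count: 8 + 13 + 13 + 7 + 4 + 15 + 7 + 16 = 83.
Total exposure: 8 hours.
By Gamma–Poisson conjugacy, the posterior is Gamma(α + Σx, β + Σt) = Gamma(20 + 83, 11 + 8) = Gamma(103, 19).
Predictive mean over a 7-hour window = T·E[λ|data] = 7·103/19 = 721/19.

721/19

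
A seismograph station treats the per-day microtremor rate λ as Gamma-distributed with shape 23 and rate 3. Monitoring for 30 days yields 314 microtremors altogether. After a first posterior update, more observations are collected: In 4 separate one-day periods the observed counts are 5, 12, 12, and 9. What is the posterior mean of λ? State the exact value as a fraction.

375/37

Total count 314 over total exposure 30 days.
After the first batch: Gamma(23 + 314, 3 + 30) = Gamma(337, 33).
Total count: 5 + 12 + 12 + 9 = 38.
Total exposure: 4 days.
After the second batch: Gamma(337 + 38, 33 + 4) = Gamma(375, 37).
Posterior mean = α'/β' = 375/37.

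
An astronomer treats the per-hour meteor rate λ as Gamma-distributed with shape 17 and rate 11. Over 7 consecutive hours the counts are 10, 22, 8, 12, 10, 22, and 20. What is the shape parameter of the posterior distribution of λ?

121

Total count: 10 + 22 + 8 + 12 + 10 + 22 + 20 = 104.
Total exposure: 7 hours.
By Gamma–Poisson conjugacy, the posterior is Gamma(α + Σx, β + Σt) = Gamma(17 + 104, 11 + 7) = Gamma(121, 18).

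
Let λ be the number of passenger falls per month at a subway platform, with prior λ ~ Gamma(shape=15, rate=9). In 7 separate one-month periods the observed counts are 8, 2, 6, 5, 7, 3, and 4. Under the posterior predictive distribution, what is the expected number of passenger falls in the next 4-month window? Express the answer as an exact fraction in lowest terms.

Total count: 8 + 2 + 6 + 5 + 7 + 3 + 4 = 35.
Total exposure: 7 months.
The Gamma prior is conjugate for the Poisson rate, so λ | data ~ Gamma(15+35, 9+7) = Gamma(50, 16).
Predictive mean over a 4-month window = T·E[λ|data] = 4·50/16 = 25/2.

25/2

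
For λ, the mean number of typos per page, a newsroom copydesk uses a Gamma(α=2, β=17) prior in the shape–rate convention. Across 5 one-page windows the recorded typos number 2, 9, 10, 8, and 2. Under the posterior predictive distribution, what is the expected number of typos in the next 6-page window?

Total count: 2 + 9 + 10 + 8 + 2 = 31.
Total exposure: 5 pages.
Gamma(α, β) with Poisson data over total exposure Σt gives posterior Gamma(α+Σx, β+Σt) = Gamma(33, 22).
Predictive mean over a 6-page window = T·E[λ|data] = 6·33/22 = 9.

9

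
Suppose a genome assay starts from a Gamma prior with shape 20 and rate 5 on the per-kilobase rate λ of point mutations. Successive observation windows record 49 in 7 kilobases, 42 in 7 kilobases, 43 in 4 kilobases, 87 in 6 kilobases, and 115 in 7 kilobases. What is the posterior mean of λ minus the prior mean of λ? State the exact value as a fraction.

53/9

Total count: 49 + 42 + 43 + 87 + 115 = 336.
Total exposure: 7 + 7 + 4 + 6 + 7 = 31 kilobases.
Gamma(α, β) with Poisson data over total exposure Σt gives posterior Gamma(α+Σx, β+Σt) = Gamma(356, 36).
Posterior mean = 356/36 = 89/9; prior mean = 20/5 = 4. Difference = 89/9 − 4 = 53/9.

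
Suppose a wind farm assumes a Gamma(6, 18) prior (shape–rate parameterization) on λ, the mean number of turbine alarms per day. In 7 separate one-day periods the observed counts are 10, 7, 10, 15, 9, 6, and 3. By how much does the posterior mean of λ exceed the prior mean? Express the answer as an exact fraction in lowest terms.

Total count: 10 + 7 + 10 + 15 + 9 + 6 + 3 = 60.
Total exposure: 7 days.
Gamma(α, β) with Poisson data over total exposure Σt gives posterior Gamma(α+Σx, β+Σt) = Gamma(66, 25).
Posterior mean = 66/25 = 66/25; prior mean = 6/18 = 1/3. Difference = 66/25 − 1/3 = 173/75.

173/75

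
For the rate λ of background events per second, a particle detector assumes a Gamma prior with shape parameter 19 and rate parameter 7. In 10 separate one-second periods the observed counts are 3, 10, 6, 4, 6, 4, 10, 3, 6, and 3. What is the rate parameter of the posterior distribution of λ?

Total count: 3 + 10 + 6 + 4 + 6 + 4 + 10 + 3 + 6 + 3 = 55.
Total exposure: 10 seconds.
Gamma(α, β) with Poisson data over total exposure Σt gives posterior Gamma(α+Σx, β+Σt) = Gamma(74, 17).

17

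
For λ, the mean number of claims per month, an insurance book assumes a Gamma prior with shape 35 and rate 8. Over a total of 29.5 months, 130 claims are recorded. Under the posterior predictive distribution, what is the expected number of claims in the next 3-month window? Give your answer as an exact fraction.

Total count 130 over total exposure 29.5 months.
Conjugate update: add total count to the shape and total exposure to the rate, giving Gamma(165, 75/2).
Predictive mean over a 3-month window = T·E[λ|data] = 3·165/(75/2) = 66/5.

66/5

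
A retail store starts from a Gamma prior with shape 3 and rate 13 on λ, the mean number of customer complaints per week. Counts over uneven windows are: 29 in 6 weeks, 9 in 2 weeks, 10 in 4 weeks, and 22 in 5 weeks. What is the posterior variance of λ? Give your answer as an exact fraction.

Total count: 29 + 9 + 10 + 22 = 70.
Total exposure: 6 + 2 + 4 + 5 = 17 weeks.
By Gamma–Poisson conjugacy, the posterior is Gamma(α + Σx, β + Σt) = Gamma(3 + 70, 13 + 17) = Gamma(73, 30).
Posterior variance = α'/β'² = 73/900.

73/900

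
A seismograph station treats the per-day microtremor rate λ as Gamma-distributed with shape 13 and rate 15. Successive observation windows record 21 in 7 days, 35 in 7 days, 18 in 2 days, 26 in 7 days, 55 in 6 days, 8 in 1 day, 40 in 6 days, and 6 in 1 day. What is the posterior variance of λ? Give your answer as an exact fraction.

111/1352

Total count: 21 + 35 + 18 + 26 + 55 + 8 + 40 + 6 = 209.
Total exposure: 7 + 7 + 2 + 7 + 6 + 1 + 6 + 1 = 37 days.
Gamma(α, β) with Poisson data over total exposure Σt gives posterior Gamma(α+Σx, β+Σt) = Gamma(222, 52).
Posterior variance = α'/β'² = 222/2704 = 111/1352.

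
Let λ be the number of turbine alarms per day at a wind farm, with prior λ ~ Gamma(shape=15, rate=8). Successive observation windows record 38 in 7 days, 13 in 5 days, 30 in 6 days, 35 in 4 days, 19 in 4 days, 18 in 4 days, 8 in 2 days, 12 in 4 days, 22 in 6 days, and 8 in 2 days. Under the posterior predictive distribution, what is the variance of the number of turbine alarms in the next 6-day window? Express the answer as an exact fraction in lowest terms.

9483/338

Total count: 38 + 13 + 30 + 35 + 19 + 18 + 8 + 12 + 22 + 8 = 203.
Total exposure: 7 + 5 + 6 + 4 + 4 + 4 + 2 + 4 + 6 + 2 = 44 days.
The Gamma prior is conjugate for the Poisson rate, so λ | data ~ Gamma(15+203, 8+44) = Gamma(218, 52).
The posterior predictive for a window of length T is Negative Binomial with variance T·α'·(β'+T)/β'² = 6·218·58/2704 = 9483/338.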